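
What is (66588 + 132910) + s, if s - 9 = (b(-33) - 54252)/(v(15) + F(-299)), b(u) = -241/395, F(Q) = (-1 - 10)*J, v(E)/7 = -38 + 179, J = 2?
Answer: 76025650944/381175 ≈ 1.9945e+5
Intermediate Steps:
v(E) = 987 (v(E) = 7*(-38 + 179) = 7*141 = 987)
F(Q) = -22 (F(Q) = (-1 - 10)*2 = -11*2 = -22)
b(u) = -241/395 (b(u) = -241*1/395 = -241/395)
s = -17999206/381175 (s = 9 + (-241/395 - 54252)/(987 - 22) = 9 - 21429781/395/965 = 9 - 21429781/395*1/965 = 9 - 21429781/381175 = -17999206/381175 ≈ -47.220)
(66588 + 132910) + s = (66588 + 132910) - 17999206/381175 = 199498 - 17999206/381175 = 76025650944/381175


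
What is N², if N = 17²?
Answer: 83521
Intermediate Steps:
N = 289
N² = 289² = 83521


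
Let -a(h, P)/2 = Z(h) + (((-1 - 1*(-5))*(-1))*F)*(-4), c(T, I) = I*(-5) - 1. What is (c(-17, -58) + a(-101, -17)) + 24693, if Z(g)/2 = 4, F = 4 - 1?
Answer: 24870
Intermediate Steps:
F = 3
Z(g) = 8 (Z(g) = 2*4 = 8)
c(T, I) = -1 - 5*I (c(T, I) = -5*I - 1 = -1 - 5*I)
a(h, P) = -112 (a(h, P) = -2*(8 + (((-1 - 1*(-5))*(-1))*3)*(-4)) = -2*(8 + (((-1 + 5)*(-1))*3)*(-4)) = -2*(8 + ((4*(-1))*3)*(-4)) = -2*(8 - 4*3*(-4)) = -2*(8 - 12*(-4)) = -2*(8 + 48) = -2*56 = -112)
(c(-17, -58) + a(-101, -17)) + 24693 = ((-1 - 5*(-58)) - 112) + 24693 = ((-1 + 290) - 112) + 24693 = (289 - 112) + 24693 = 177 + 24693 = 24870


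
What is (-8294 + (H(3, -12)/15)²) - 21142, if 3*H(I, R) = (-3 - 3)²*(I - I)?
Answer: -29436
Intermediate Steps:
H(I, R) = 0 (H(I, R) = ((-3 - 3)²*(I - I))/3 = ((-6)²*0)/3 = (36*0)/3 = (⅓)*0 = 0)
(-8294 + (H(3, -12)/15)²) - 21142 = (-8294 + (0/15)²) - 21142 = (-8294 + (0*(1/15))²) - 21142 = (-8294 + 0²) - 21142 = (-8294 + 0) - 21142 = -8294 - 21142 = -29436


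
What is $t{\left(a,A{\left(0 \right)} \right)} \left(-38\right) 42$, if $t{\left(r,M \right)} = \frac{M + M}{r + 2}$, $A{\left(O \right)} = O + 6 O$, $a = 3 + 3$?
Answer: $0$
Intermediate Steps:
$a = 6$
$A{\left(O \right)} = 7 O$
$t{\left(r,M \right)} = \frac{2 M}{2 + r}$
$t{\left(a,A{\left(0 \right)} \right)} \left(-38\right) 42 = \frac{2 \cdot 7 \cdot 0}{2 + 6} \left(-38\right) 42 = 2 \cdot 0 \cdot \frac{1}{8} \left(-38\right) 42 = 0 \left(-38\right) 42 = 0 \cdot 42 = 0$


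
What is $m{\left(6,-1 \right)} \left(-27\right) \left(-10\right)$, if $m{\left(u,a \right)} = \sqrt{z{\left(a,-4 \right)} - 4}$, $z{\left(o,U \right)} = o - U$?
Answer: $270 i \approx 270.0 i$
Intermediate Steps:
$m{\left(u,a \right)} = \sqrt{a}$ ($m{\left(u,a \right)} = \sqrt{\left(a - -4\right) - 4} = \sqrt{\left(a + 4\right) - 4} = \sqrt{\left(4 + a\right) - 4} = \sqrt{a}$)
$m{\left(6,-1 \right)} \left(-27\right) \left(-10\right) = \sqrt{-1} \left(-27\right) \left(-10\right) = i \left(-27\right) \left(-10\right) = - 27 i \left(-10\right) = 270 i$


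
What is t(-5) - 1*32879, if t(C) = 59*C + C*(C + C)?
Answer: -33124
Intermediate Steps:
t(C) = 2*C² + 59*C (t(C) = 59*C + C*(2*C) = 59*C + 2*C² = 2*C² + 59*C)
t(-5) - 1*32879 = -5*(59 + 2*(-5)) - 1*32879 = -5*(59 - 10) - 32879 = -5*49 - 32879 = -245 - 32879 = -33124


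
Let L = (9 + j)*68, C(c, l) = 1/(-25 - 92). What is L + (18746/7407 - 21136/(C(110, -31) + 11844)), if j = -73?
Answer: -44662260028130/10264228029 ≈ -4351.3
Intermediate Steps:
C(c, l) = -1/117 (C(c, l) = 1/(-117) = -1/117)
L = -4352 (L = (9 - 73)*68 = -64*68 = -4352)
L + (18746/7407 - 21136/(C(110, -31) + 11844)) = -4352 + (18746/7407 - 21136/(-1/117 + 11844)) = -4352 + (18746*(1/7407) - 21136/1385747/117) = -4352 + (18746/7407 - 21136*117/1385747) = -4352 + (18746/7407 - 2472912/1385747) = -4352 + 7660354078/10264228029 = -44662260028130/10264228029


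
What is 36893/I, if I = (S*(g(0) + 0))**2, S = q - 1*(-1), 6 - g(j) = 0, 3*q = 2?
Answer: 36893/100 ≈ 368.93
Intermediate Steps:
q = 2/3 (q = (1/3)*2 = 2/3 ≈ 0.66667)
g(j) = 6 (g(j) = 6 - 1*0 = 6 + 0 = 6)
S = 5/3 (S = 2/3 - 1*(-1) = 2/3 + 1 = 5/3 ≈ 1.6667)
I = 100 (I = (5*(6 + 0)/3)**2 = ((5/3)*6)**2 = 10**2 = 100)
36893/I = 36893/100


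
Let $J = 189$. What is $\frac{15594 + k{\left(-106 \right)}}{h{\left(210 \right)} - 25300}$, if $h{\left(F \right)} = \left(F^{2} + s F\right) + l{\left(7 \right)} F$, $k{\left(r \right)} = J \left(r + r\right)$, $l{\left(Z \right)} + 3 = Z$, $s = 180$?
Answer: $- \frac{12237}{28720} \approx -0.42608$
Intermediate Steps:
$l{\left(Z \right)} = -3 + Z$
$k{\left(r \right)} = 378 r$ ($k{\left(r \right)} = 189 \left(r + r\right) = 189 \cdot 2 r = 378 r$)
$h{\left(F \right)} = F^{2} + 184 F$ ($h{\left(F \right)} = \left(F^{2} + 180 F\right) + \left(-3 + 7\right) F = \left(F^{2} + 180 F\right) + 4 F = F^{2} + 184 F$)
$\frac{15594 + k{\left(-106 \right)}}{h{\left(210 \right)} - 25300} = \frac{15594 + 378 \left(-106\right)}{210 \left(184 + 210\right) - 25300} = \frac{15594 - 40068}{210 \cdot 394 - 25300} = - \frac{24474}{82740 - 25300} = - \frac{24474}{57440} = \left(-24474\right) \frac{1}{57440} = - \frac{12237}{28720}$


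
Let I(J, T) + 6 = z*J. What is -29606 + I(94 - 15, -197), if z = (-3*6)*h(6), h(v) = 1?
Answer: -31034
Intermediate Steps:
z = -18 (z = -3*6*1 = -18*1 = -18)
I(J, T) = -6 - 18*J
-29606 + I(94 - 15, -197) = -29606 + (-6 - 18*(94 - 15)) = -29606 + (-6 - 18*79) = -29606 + (-6 - 1422) = -29606 - 1428 = -31034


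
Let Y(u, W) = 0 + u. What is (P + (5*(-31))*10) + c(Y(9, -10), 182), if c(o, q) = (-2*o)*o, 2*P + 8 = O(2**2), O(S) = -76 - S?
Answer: -1756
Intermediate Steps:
Y(u, W) = u
P = -44 (P = -4 + (-76 - 1*2**2)/2 = -4 + (-76 - 1*4)/2 = -4 + (-76 - 4)/2 = -4 + (1/2)*(-80) = -4 - 40 = -44)
c(o, q) = -2*o**2
(P + (5*(-31))*10) + c(Y(9, -10), 182) = (-44 + (5*(-31))*10) - 2*9**2 = (-44 - 155*10) - 2*81 = (-44 - 1550) - 162 = -1594 - 162 = -1756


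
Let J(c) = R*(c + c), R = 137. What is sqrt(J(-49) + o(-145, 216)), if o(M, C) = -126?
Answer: 44*I*sqrt(7) ≈ 116.41*I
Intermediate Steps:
J(c) = 274*c (J(c) = 137*(c + c) = 137*(2*c) = 274*c)
sqrt(J(-49) + o(-145, 216)) = sqrt(274*(-49) - 126) = sqrt(-13426 - 126) = sqrt(-13552) = 44*I*sqrt(7)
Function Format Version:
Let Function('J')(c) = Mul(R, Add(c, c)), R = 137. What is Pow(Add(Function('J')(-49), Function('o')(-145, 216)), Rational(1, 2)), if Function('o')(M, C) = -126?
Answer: Mul(44, I, Pow(7, Rational(1, 2))) ≈ Mul(116.41, I)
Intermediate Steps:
Function('J')(c) = Mul(274, c) (Function('J')(c) = Mul(137, Add(c, c)) = Mul(137, Mul(2, c)) = Mul(274, c))
Pow(Add(Function('J')(-49), Function('o')(-145, 216)), Rational(1, 2)) = Pow(Add(Mul(274, -49), -126), Rational(1, 2)) = Pow(Add(-13426, -126), Rational(1, 2)) = Pow(-13552, Rational(1, 2)) = Mul(44, I, Pow(7, Rational(1, 2)))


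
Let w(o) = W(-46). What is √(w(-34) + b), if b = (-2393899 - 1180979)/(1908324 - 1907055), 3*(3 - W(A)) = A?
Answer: I*√55641937/141 ≈ 52.903*I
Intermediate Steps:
W(A) = 3 - A/3
w(o) = 55/3 (w(o) = 3 - ⅓*(-46) = 3 + 46/3 = 55/3)
b = -1191626/423 (b = -3574878/1269 = -3574878*1/1269 = -1191626/423 ≈ -2817.1)
√(w(-34) + b) = √(55/3 - 1191626/423) = √(-1183871/423) = I*√55641937/141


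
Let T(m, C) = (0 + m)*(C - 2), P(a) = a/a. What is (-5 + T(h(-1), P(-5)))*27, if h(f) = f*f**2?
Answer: -108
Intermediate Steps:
P(a) = 1
h(f) = f**3
T(m, C) = m*(-2 + C)
(-5 + T(h(-1), P(-5)))*27 = (-5 + (-1)**3*(-2 + 1))*27 = (-5 - 1*(-1))*27 = (-5 + 1)*27 = -4*27 = -108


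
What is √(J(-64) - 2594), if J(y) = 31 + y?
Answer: I*√2627 ≈ 51.254*I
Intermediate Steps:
√(J(-64) - 2594) = √((31 - 64) - 2594) = √(-33 - 2594) = √(-2627) = I*√2627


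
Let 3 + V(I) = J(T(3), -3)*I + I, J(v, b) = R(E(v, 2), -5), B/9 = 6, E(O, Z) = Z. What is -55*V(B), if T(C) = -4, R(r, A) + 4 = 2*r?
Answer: -2805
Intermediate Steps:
B = 54 (B = 9*6 = 54)
R(r, A) = -4 + 2*r
J(v, b) = 0 (J(v, b) = -4 + 2*2 = -4 + 4 = 0)
V(I) = -3 + I (V(I) = -3 + (0*I + I) = -3 + (0 + I) = -3 + I)
-55*V(B) = -55*(-3 + 54) = -55*51 = -2805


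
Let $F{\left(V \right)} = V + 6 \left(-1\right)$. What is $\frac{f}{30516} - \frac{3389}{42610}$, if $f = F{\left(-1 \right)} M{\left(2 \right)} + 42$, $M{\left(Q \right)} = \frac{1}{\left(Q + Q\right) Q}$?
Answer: $- \frac{406665551}{5201147040} \approx -0.078188$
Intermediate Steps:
$M{\left(Q \right)} = \frac{1}{2 Q^{2}}$ ($M{\left(Q \right)} = \frac{1}{2 Q Q} = \frac{\frac{1}{2} \frac{1}{Q}}{Q} = \frac{1}{2 Q^{2}}$)
$F{\left(V \right)} = -6 + V$ ($F{\left(V \right)} = V - 6 = -6 + V$)
$f = \frac{329}{8}$ ($f = \left(-6 - 1\right) \frac{1}{2 \cdot 4} + 42 = - 7 \cdot \frac{1}{2} \cdot \frac{1}{4} + 42 = \left(-7\right) \frac{1}{8} + 42 = - \frac{7}{8} + 42 = \frac{329}{8} \approx 41.125$)
$\frac{f}{30516} - \frac{3389}{42610} = \frac{329}{8 \cdot 30516} - \frac{3389}{42610} = \frac{329}{8} \cdot \frac{1}{30516} - \frac{3389}{42610} = \frac{329}{244128} - \frac{3389}{42610} = - \frac{406665551}{5201147040}$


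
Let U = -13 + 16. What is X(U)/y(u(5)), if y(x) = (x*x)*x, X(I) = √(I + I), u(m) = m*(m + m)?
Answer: √6/125000 ≈ 1.9596e-5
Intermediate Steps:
u(m) = 2*m² (u(m) = m*(2*m) = 2*m²)
U = 3
X(I) = √2*√I (X(I) = √(2*I) = √2*√I)
y(x) = x³ (y(x) = x²*x = x³)
X(U)/y(u(5)) = (√2*√3)/((2*5²)³) = √6/((2*25)³) = √6/(50³) = √6/125000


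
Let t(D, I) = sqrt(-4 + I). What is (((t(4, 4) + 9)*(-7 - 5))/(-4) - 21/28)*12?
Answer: 315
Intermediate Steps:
(((t(4, 4) + 9)*(-7 - 5))/(-4) - 21/28)*12 = (((sqrt(-4 + 4) + 9)*(-7 - 5))/(-4) - 21/28)*12 = (((sqrt(0) + 9)*(-12))*(-1/4) - 21*1/28)*12 = (((0 + 9)*(-12))*(-1/4) - 3/4)*12 = ((9*(-12))*(-1/4) - 3/4)*12 = (-108*(-1/4) - 3/4)*12 = (27 - 3/4)*12 = (105/4)*12 = 315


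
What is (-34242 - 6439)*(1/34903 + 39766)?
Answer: -56463303748019/34903 ≈ -1.6177e+9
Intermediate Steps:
(-34242 - 6439)*(1/34903 + 39766) = -40681*(1/34903 + 39766) = -40681*1387952699/34903 = -56463303748019/34903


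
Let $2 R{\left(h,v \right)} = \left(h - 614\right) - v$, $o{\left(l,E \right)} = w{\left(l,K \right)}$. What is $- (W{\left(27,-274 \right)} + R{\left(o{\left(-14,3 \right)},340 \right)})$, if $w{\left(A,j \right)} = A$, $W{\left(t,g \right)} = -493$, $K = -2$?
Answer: $977$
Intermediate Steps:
$o{\left(l,E \right)} = l$
$R{\left(h,v \right)} = -307 + \frac{h}{2} - \frac{v}{2}$ ($R{\left(h,v \right)} = \frac{\left(h - 614\right) - v}{2} = \frac{\left(-614 + h\right) - v}{2} = \frac{-614 + h - v}{2} = -307 + \frac{h}{2} - \frac{v}{2}$)
$- (W{\left(27,-274 \right)} + R{\left(o{\left(-14,3 \right)},340 \right)}) = - (-493 - 484) = \left(-1\right) \left(-977\right) = 977$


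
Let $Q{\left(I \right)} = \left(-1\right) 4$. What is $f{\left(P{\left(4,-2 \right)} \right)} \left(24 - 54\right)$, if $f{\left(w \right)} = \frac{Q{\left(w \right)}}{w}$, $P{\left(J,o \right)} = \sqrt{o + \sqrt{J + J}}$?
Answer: $\frac{60 \sqrt{2}}{\sqrt{-1 + \sqrt{2}}} \approx 131.84$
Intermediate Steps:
$Q{\left(I \right)} = -4$
$P{\left(J,o \right)} = \sqrt{o + \sqrt{2} \sqrt{J}}$ ($P{\left(J,o \right)} = \sqrt{o + \sqrt{2 J}} = \sqrt{o + \sqrt{2} \sqrt{J}}$)
$f{\left(w \right)} = - \frac{4}{w}$
$f{\left(P{\left(4,-2 \right)} \right)} \left(24 - 54\right) = - \frac{4}{\sqrt{-2 + \sqrt{2} \sqrt{4}}} \left(24 - 54\right) = - \frac{4}{\sqrt{-2 + \sqrt{2} \cdot 2}} \left(-30\right) = - \frac{4}{\sqrt{-2 + 2 \sqrt{2}}} \left(-30\right) = \frac{120}{\sqrt{-2 + 2 \sqrt{2}}}$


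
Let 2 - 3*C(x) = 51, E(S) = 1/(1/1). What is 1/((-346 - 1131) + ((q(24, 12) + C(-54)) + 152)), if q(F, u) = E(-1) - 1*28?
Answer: -3/4105 ≈ -0.00073082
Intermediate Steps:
E(S) = 1 (E(S) = 1/1 = 1)
C(x) = -49/3 (C(x) = 2/3 - 1/3*51 = 2/3 - 17 = -49/3)
q(F, u) = -27 (q(F, u) = 1 - 1*28 = 1 - 28 = -27)
1/((-346 - 1131) + ((q(24, 12) + C(-54)) + 152)) = 1/((-346 - 1131) + ((-27 - 49/3) + 152)) = 1/(-1477 + (-130/3 + 152)) = 1/(-1477 + 326/3) = 1/(-4105/3) = -3/4105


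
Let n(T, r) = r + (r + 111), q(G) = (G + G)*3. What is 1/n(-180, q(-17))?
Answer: -1/93 ≈ -0.010753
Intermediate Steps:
q(G) = 6*G (q(G) = (2*G)*3 = 6*G)
n(T, r) = 111 + 2*r (n(T, r) = r + (111 + r) = 111 + 2*r)
1/n(-180, q(-17)) = 1/(111 + 2*(6*(-17))) = 1/(111 + 2*(-102)) = 1/(111 - 204) = 1/(-93) = -1/93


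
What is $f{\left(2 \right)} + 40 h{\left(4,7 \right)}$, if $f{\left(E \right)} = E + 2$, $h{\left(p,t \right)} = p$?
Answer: $164$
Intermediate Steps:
$f{\left(E \right)} = 2 + E$
$f{\left(2 \right)} + 40 h{\left(4,7 \right)} = \left(2 + 2\right) + 40 \cdot 4 = 4 + 160 = 164$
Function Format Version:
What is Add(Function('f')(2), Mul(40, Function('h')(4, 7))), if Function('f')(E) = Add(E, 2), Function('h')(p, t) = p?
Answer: 164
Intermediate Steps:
Function('f')(E) = Add(2, E)
Add(Function('f')(2), Mul(40, Function('h')(4, 7))) = Add(Add(2, 2), Mul(40, 4)) = Add(4, 160) = 164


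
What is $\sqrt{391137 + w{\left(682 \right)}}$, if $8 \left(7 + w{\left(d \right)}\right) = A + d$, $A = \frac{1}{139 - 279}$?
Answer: $\frac{\sqrt{30671275530}}{280} \approx 625.47$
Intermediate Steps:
$A = - \frac{1}{140}$ ($A = \frac{1}{-140} = - \frac{1}{140} \approx -0.0071429$)
$w{\left(d \right)} = - \frac{7841}{1120} + \frac{d}{8}$ ($w{\left(d \right)} = -7 + \frac{- \frac{1}{140} + d}{8} = -7 + \left(- \frac{1}{1120} + \frac{d}{8}\right) = - \frac{7841}{1120} + \frac{d}{8}$)
$\sqrt{391137 + w{\left(682 \right)}} = \sqrt{391137 + \left(- \frac{7841}{1120} + \frac{1}{8} \cdot 682\right)} = \sqrt{391137 + \left(- \frac{7841}{1120} + \frac{341}{4}\right)} = \sqrt{391137 + \frac{87639}{1120}} = \sqrt{\frac{438161079}{1120}} = \frac{\sqrt{30671275530}}{280}$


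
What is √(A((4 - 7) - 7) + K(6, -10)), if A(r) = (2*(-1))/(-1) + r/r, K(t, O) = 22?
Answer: 5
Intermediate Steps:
A(r) = 3 (A(r) = -2*(-1) + 1 = 2 + 1 = 3)
√(A((4 - 7) - 7) + K(6, -10)) = √(3 + 22) = √25 = 5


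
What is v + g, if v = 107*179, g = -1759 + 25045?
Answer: 42439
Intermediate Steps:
g = 23286
v = 19153
v + g = 19153 + 23286 = 42439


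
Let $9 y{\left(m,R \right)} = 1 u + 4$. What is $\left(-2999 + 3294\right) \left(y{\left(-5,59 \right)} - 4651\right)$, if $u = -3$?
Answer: $- \frac{12348110}{9} \approx -1.372 \cdot 10^{6}$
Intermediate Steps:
$y{\left(m,R \right)} = \frac{1}{9}$ ($y{\left(m,R \right)} = \frac{1 \left(-3\right) + 4}{9} = \frac{-3 + 4}{9} = \frac{1}{9} \cdot 1 = \frac{1}{9}$)
$\left(-2999 + 3294\right) \left(y{\left(-5,59 \right)} - 4651\right) = \left(-2999 + 3294\right) \left(\frac{1}{9} - 4651\right) = 295 \left(- \frac{41858}{9}\right) = - \frac{12348110}{9}$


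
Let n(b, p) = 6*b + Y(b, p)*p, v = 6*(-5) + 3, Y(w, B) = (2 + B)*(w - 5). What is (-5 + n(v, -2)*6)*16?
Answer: -15632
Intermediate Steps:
Y(w, B) = (-5 + w)*(2 + B) (Y(w, B) = (2 + B)*(-5 + w) = (-5 + w)*(2 + B))
v = -27 (v = -30 + 3 = -27)
n(b, p) = 6*b + p*(-10 - 5*p + 2*b + b*p) (n(b, p) = 6*b + (-10 - 5*p + 2*b + p*b)*p = 6*b + (-10 - 5*p + 2*b + b*p)*p = 6*b + p*(-10 - 5*p + 2*b + b*p))
(-5 + n(v, -2)*6)*16 = (-5 + (6*(-27) - 2*(-10 - 5*(-2) + 2*(-27) - 27*(-2)))*6)*16 = (-5 + (-162 - 2*(-10 + 10 - 54 + 54))*6)*16 = (-5 + (-162 - 2*0)*6)*16 = (-5 + (-162 + 0)*6)*16 = (-5 - 162*6)*16 = (-5 - 972)*16 = -977*16 = -15632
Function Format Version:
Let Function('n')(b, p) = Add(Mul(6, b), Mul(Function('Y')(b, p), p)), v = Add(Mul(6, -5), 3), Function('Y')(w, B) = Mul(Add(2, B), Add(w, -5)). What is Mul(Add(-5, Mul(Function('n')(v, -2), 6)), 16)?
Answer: -15632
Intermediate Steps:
Function('Y')(w, B) = Mul(Add(-5, w), Add(2, B)) (Function('Y')(w, B) = Mul(Add(2, B), Add(-5, w)) = Mul(Add(-5, w), Add(2, B)))
v = -27 (v = Add(-30, 3) = -27)
Function('n')(b, p) = Add(Mul(6, b), Mul(p, Add(-10, Mul(-5, p), Mul(2, b), Mul(b, p)))) (Function('n')(b, p) = Add(Mul(6, b), Mul(Add(-10, Mul(-5, p), Mul(2, b), Mul(p, b)), p)) = Add(Mul(6, b), Mul(Add(-10, Mul(-5, p), Mul(2, b), Mul(b, p)), p)) = Add(Mul(6, b), Mul(p, Add(-10, Mul(-5, p), Mul(2, b), Mul(b, p)))))
Mul(Add(-5, Mul(Function('n')(v, -2), 6)), 16) = Mul(Add(-5, Mul(Add(Mul(6, -27), Mul(-2, Add(-10, Mul(-5, -2), Mul(2, -27), Mul(-27, -2)))), 6)), 16) = Mul(Add(-5, Mul(Add(-162, Mul(-2, Add(-10, 10, -54, 54))), 6)), 16) = Mul(Add(-5, Mul(Add(-162, Mul(-2, 0)), 6)), 16) = Mul(Add(-5, Mul(Add(-162, 0), 6)), 16) = Mul(Add(-5, Mul(-162, 6)), 16) = Mul(Add(-5, -972), 16) = Mul(-977, 16) = -15632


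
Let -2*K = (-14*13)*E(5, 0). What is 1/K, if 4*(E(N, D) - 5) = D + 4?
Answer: 1/546 ≈ 0.0018315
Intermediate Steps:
E(N, D) = 6 + D/4 (E(N, D) = 5 + (D + 4)/4 = 5 + (4 + D)/4 = 5 + (1 + D/4) = 6 + D/4)
K = 546 (K = -(-14*13)*(6 + (¼)*0)/2 = -(-91)*(6 + 0) = -(-91)*6 = -½*(-1092) = 546)
1/K = 1/546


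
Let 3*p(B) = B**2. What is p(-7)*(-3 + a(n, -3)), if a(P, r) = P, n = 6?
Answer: 49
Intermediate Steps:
p(B) = B**2/3
p(-7)*(-3 + a(n, -3)) = ((1/3)*(-7)**2)*(-3 + 6) = ((1/3)*49)*3 = (49/3)*3 = 49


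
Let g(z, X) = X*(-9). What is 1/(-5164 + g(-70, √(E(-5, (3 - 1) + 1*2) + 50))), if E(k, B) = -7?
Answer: -5164/26663413 + 9*√43/26663413 ≈ -0.00019146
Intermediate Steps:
g(z, X) = -9*X
1/(-5164 + g(-70, √(E(-5, (3 - 1) + 1*2) + 50))) = 1/(-5164 - 9*√(-7 + 50)) = 1/(-5164 - 9*√43)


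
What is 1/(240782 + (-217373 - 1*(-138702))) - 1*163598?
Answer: -26521035377/162111 ≈ -1.6360e+5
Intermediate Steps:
1/(240782 + (-217373 - 1*(-138702))) - 1*163598 = 1/(240782 + (-217373 + 138702)) - 163598 = 1/(240782 - 78671) - 163598 = 1/162111 - 163598 = -26521035377/162111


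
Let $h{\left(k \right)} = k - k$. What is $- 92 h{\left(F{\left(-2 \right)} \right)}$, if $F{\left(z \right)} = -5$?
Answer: $0$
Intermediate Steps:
$h{\left(k \right)} = 0$
$- 92 h{\left(F{\left(-2 \right)} \right)} = \left(-92\right) 0 = 0$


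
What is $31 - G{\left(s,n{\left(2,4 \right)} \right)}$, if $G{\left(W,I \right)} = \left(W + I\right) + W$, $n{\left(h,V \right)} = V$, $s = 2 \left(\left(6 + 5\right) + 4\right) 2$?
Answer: $-93$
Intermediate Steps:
$s = 60$ ($s = 2 \left(11 + 4\right) 2 = 2 \cdot 15 \cdot 2 = 30 \cdot 2 = 60$)
$G{\left(W,I \right)} = I + 2 W$ ($G{\left(W,I \right)} = \left(I + W\right) + W = I + 2 W$)
$31 - G{\left(s,n{\left(2,4 \right)} \right)} = 31 - \left(4 + 2 \cdot 60\right) = 31 - \left(4 + 120\right) = 31 - 124 = -93$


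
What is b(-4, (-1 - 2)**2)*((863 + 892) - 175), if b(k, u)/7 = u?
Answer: 99540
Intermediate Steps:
b(k, u) = 7*u
b(-4, (-1 - 2)**2)*((863 + 892) - 175) = (7*(-1 - 2)**2)*((863 + 892) - 175) = (7*(-3)**2)*(1755 - 175) = (7*9)*1580 = 63*1580 = 99540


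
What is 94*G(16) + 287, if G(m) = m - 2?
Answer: 1603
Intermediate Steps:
G(m) = -2 + m
94*G(16) + 287 = 94*(-2 + 16) + 287 = 94*14 + 287 = 1316 + 287 = 1603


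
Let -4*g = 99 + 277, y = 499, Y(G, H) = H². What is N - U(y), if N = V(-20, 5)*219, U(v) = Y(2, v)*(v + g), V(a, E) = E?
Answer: -100844310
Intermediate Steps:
g = -94 (g = -(99 + 277)/4 = -¼*376 = -94)
U(v) = v²*(-94 + v) (U(v) = v²*(v - 94) = v²*(-94 + v))
N = 1095 (N = 5*219 = 1095)
N - U(y) = 1095 - 499²*(-94 + 499) = 1095 - 249001*405 = 1095 - 1*100845405 = 1095 - 100845405 = -100844310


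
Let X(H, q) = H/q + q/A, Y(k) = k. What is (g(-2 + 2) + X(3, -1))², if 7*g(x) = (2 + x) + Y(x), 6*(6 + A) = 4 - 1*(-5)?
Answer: 24649/3969 ≈ 6.2104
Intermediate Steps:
A = -9/2 (A = -6 + (4 - 1*(-5))/6 = -6 + (4 + 5)/6 = -6 + (⅙)*9 = -6 + 3/2 = -9/2 ≈ -4.5000)
X(H, q) = -2*q/9 + H/q (X(H, q) = H/q + q/(-9/2) = H/q + q*(-2/9) = H/q - 2*q/9 = -2*q/9 + H/q)
g(x) = 2/7 + 2*x/7 (g(x) = ((2 + x) + x)/7 = (2 + 2*x)/7 = 2/7 + 2*x/7)
(g(-2 + 2) + X(3, -1))² = ((2/7 + 2*(-2 + 2)/7) + (-2/9*(-1) + 3/(-1)))² = ((2/7 + (2/7)*0) + (2/9 + 3*(-1)))² = ((2/7 + 0) + (2/9 - 3))² = (2/7 - 25/9)² = (-157/63)² = 24649/3969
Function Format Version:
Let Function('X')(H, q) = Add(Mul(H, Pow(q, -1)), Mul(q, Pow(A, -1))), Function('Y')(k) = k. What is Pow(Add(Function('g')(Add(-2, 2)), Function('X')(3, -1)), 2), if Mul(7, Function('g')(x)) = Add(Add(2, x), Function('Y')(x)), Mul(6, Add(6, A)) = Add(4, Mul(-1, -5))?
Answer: Rational(24649, 3969) ≈ 6.2104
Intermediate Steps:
A = Rational(-9, 2) (A = Add(-6, Mul(Rational(1, 6), Add(4, Mul(-1, -5)))) = Add(-6, Mul(Rational(1, 6), Add(4, 5))) = Add(-6, Mul(Rational(1, 6), 9)) = Add(-6, Rational(3, 2)) = Rational(-9, 2) ≈ -4.5000)
Function('X')(H, q) = Add(Mul(Rational(-2, 9), q), Mul(H, Pow(q, -1))) (Function('X')(H, q) = Add(Mul(H, Pow(q, -1)), Mul(q, Pow(Rational(-9, 2), -1))) = Add(Mul(H, Pow(q, -1)), Mul(q, Rational(-2, 9))) = Add(Mul(H, Pow(q, -1)), Mul(Rational(-2, 9), q)) = Add(Mul(Rational(-2, 9), q), Mul(H, Pow(q, -1))))
Function('g')(x) = Add(Rational(2, 7), Mul(Rational(2, 7), x)) (Function('g')(x) = Mul(Rational(1, 7), Add(Add(2, x), x)) = Mul(Rational(1, 7), Add(2, Mul(2, x))) = Add(Rational(2, 7), Mul(Rational(2, 7), x)))
Pow(Add(Function('g')(Add(-2, 2)), Function('X')(3, -1)), 2) = Pow(Add(Add(Rational(2, 7), Mul(Rational(2, 7), Add(-2, 2))), Add(Mul(Rational(-2, 9), -1), Mul(3, Pow(-1, -1)))), 2) = Pow(Add(Add(Rational(2, 7), Mul(Rational(2, 7), 0)), Add(Rational(2, 9), Mul(3, -1))), 2) = Pow(Add(Add(Rational(2, 7), 0), Add(Rational(2, 9), -3)), 2) = Pow(Add(Rational(2, 7), Rational(-25, 9)), 2) = Pow(Rational(-157, 63), 2) = Rational(24649, 3969)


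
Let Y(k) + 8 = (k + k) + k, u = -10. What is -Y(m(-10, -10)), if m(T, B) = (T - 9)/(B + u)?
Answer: 103/20 ≈ 5.1500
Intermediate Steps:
m(T, B) = (-9 + T)/(-10 + B) (m(T, B) = (T - 9)/(B - 10) = (-9 + T)/(-10 + B))
Y(k) = -8 + 3*k (Y(k) = -8 + ((k + k) + k) = -8 + (2*k + k) = -8 + 3*k)
-Y(m(-10, -10)) = -(-8 + 3*((-9 - 10)/(-10 - 10))) = -(-8 + 3*(-19/(-20))) = -(-8 + 3*(-1/20*(-19))) = -(-8 + 3*(19/20)) = -(-8 + 57/20) = -1*(-103/20) = 103/20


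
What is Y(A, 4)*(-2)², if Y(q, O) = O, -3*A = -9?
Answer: 16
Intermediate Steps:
A = 3 (A = -⅓*(-9) = 3)
Y(A, 4)*(-2)² = 4*(-2)² = 4*4 = 16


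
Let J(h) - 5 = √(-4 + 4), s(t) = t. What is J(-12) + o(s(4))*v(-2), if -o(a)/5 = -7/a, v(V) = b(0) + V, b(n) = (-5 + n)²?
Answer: 825/4 ≈ 206.25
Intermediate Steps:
v(V) = 25 + V (v(V) = (-5 + 0)² + V = (-5)² + V = 25 + V)
o(a) = 35/a (o(a) = -(-35)/a = 35/a)
J(h) = 5 (J(h) = 5 + √(-4 + 4) = 5 + √0 = 5 + 0 = 5)
J(-12) + o(s(4))*v(-2) = 5 + (35/4)*(25 - 2) = 5 + (35*(¼))*23 = 5 + (35/4)*23 = 5 + 805/4 = 825/4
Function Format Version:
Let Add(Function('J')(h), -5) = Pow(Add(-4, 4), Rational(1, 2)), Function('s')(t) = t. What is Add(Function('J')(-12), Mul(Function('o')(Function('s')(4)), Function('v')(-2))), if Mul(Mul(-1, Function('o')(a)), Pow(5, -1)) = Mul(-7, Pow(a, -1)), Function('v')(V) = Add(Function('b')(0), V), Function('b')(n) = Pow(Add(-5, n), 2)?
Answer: Rational(825, 4) ≈ 206.25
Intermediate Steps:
Function('v')(V) = Add(25, V) (Function('v')(V) = Add(Pow(Add(-5, 0), 2), V) = Add(Pow(-5, 2), V) = Add(25, V))
Function('o')(a) = Mul(35, Pow(a, -1)) (Function('o')(a) = Mul(-5, Mul(-7, Pow(a, -1))) = Mul(35, Pow(a, -1)))
Function('J')(h) = 5 (Function('J')(h) = Add(5, Pow(Add(-4, 4), Rational(1, 2))) = Add(5, Pow(0, Rational(1, 2))) = Add(5, 0) = 5)
Add(Function('J')(-12), Mul(Function('o')(Function('s')(4)), Function('v')(-2))) = Add(5, Mul(Mul(35, Pow(4, -1)), Add(25, -2))) = Add(5, Mul(Mul(35, Rational(1, 4)), 23)) = Add(5, Mul(Rational(35, 4), 23)) = Add(5, Rational(805, 4)) = Rational(825, 4)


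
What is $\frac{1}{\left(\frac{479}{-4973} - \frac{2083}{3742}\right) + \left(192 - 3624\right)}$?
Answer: $- \frac{18608966}{63878122489} \approx -0.00029132$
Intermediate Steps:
$\frac{1}{\left(\frac{479}{-4973} - \frac{2083}{3742}\right) + \left(192 - 3624\right)} = \frac{1}{\left(479 \left(- \frac{1}{4973}\right) - \frac{2083}{3742}\right) - 3432} = \frac{1}{\left(- \frac{479}{4973} - \frac{2083}{3742}\right) - 3432} = \frac{1}{- \frac{12151177}{18608966} - 3432} = \frac{1}{- \frac{63878122489}{18608966}} = - \frac{18608966}{63878122489}$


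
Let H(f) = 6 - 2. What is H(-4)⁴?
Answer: 256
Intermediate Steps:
H(f) = 4
H(-4)⁴ = 4⁴ = 256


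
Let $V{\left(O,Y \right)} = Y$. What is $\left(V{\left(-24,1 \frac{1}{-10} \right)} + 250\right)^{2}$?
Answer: $\frac{6245001}{100} \approx 62450.0$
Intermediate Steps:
$\left(V{\left(-24,1 \frac{1}{-10} \right)} + 250\right)^{2} = \left(1 \frac{1}{-10} + 250\right)^{2} = \left(1 \left(- \frac{1}{10}\right) + 250\right)^{2} = \left(- \frac{1}{10} + 250\right)^{2} = \left(\frac{2499}{10}\right)^{2} = \frac{6245001}{100}$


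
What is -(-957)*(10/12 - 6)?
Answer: -9889/2 ≈ -4944.5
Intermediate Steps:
-(-957)*(10/12 - 6) = -(-957)*(10*(1/12) - 6) = -(-957)*(5/6 - 6) = -(-957)*(-31)/6 = -87*341/6 = -9889/2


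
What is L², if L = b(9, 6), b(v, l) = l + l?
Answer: 144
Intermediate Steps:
b(v, l) = 2*l
L = 12 (L = 2*6 = 12)
L² = 12² = 144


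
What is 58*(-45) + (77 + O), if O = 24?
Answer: -2509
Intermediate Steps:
58*(-45) + (77 + O) = 58*(-45) + (77 + 24) = -2610 + 101 = -2509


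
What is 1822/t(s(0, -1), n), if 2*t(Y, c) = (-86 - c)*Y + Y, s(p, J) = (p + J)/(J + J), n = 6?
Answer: -7288/91 ≈ -80.088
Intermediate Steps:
s(p, J) = (J + p)/(2*J) (s(p, J) = (J + p)/((2*J)) = (J + p)*(1/(2*J)) = (J + p)/(2*J))
t(Y, c) = Y/2 + Y*(-86 - c)/2 (t(Y, c) = ((-86 - c)*Y + Y)/2 = (Y*(-86 - c) + Y)/2 = (Y + Y*(-86 - c))/2 = Y/2 + Y*(-86 - c)/2)
1822/t(s(0, -1), n) = 1822/((-(½)*(-1 + 0)/(-1)*(85 + 6)/2)) = 1822/((-½*(½)*(-1)*(-1)*91)) = 1822/((-½*½*91)) = 1822/(-91/4) = 1822*(-4/91) = -7288/91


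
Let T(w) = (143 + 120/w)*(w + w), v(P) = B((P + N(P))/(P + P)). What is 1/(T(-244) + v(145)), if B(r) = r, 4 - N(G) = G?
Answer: -145/10083878 ≈ -1.4379e-5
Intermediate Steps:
N(G) = 4 - G
v(P) = 2/P (v(P) = (P + (4 - P))/(P + P) = 4/((2*P)) = 4*(1/(2*P)) = 2/P)
T(w) = 2*w*(143 + 120/w) (T(w) = (143 + 120/w)*(2*w) = 2*w*(143 + 120/w))
1/(T(-244) + v(145)) = 1/((240 + 286*(-244)) + 2/145) = 1/((240 - 69784) + 2*(1/145)) = 1/(-69544 + 2/145) = 1/(-10083878/145) = -145/10083878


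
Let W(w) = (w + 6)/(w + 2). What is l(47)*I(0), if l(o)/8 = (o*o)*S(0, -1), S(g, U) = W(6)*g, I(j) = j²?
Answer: 0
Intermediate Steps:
W(w) = (6 + w)/(2 + w)
S(g, U) = 3*g/2 (S(g, U) = ((6 + 6)/(2 + 6))*g = (12/8)*g = ((⅛)*12)*g = 3*g/2)
l(o) = 0 (l(o) = 8*((o*o)*((3/2)*0)) = 8*(o²*0) = 8*0 = 0)
l(47)*I(0) = 0*0² = 0*0 = 0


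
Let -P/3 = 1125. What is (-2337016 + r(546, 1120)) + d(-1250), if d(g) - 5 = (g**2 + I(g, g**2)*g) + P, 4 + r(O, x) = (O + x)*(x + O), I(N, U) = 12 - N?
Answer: 420166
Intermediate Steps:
P = -3375 (P = -3*1125 = -3375)
r(O, x) = -4 + (O + x)**2 (r(O, x) = -4 + (O + x)*(x + O) = -4 + (O + x)*(O + x) = -4 + (O + x)**2)
d(g) = -3370 + g**2 + g*(12 - g) (d(g) = 5 + ((g**2 + (12 - g)*g) - 3375) = 5 + ((g**2 + g*(12 - g)) - 3375) = 5 + (-3375 + g**2 + g*(12 - g)) = -3370 + g**2 + g*(12 - g))
(-2337016 + r(546, 1120)) + d(-1250) = (-2337016 + (-4 + (546 + 1120)**2)) + (-3370 + 12*(-1250)) = (-2337016 + (-4 + 1666**2)) + (-3370 - 15000) = (-2337016 + (-4 + 2775556)) - 18370 = (-2337016 + 2775552) - 18370 = 438536 - 18370 = 420166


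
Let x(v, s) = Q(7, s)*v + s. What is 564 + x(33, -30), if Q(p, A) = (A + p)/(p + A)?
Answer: 567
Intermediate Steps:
Q(p, A) = 1 (Q(p, A) = (A + p)/(A + p) = 1)
x(v, s) = s + v (x(v, s) = 1*v + s = v + s = s + v)
564 + x(33, -30) = 564 + (-30 + 33) = 564 + 3 = 567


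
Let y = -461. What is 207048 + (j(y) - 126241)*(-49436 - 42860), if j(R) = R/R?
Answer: 11651654088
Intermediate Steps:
j(R) = 1
207048 + (j(y) - 126241)*(-49436 - 42860) = 207048 + (1 - 126241)*(-49436 - 42860) = 207048 - 126240*(-92296) = 207048 + 11651447040 = 11651654088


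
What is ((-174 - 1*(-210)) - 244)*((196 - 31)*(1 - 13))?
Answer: 411840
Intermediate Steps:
((-174 - 1*(-210)) - 244)*((196 - 31)*(1 - 13)) = ((-174 + 210) - 244)*(165*(-12)) = (36 - 244)*(-1980) = -208*(-1980) = 411840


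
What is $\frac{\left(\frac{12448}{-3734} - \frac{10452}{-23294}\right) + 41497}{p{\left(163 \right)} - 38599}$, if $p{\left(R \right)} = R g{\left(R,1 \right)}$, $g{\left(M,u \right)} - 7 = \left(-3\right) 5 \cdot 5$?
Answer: $- \frac{902287414667}{1080354301167} \approx -0.83518$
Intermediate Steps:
$g{\left(M,u \right)} = -68$ ($g{\left(M,u \right)} = 7 + \left(-3\right) 5 \cdot 5 = 7 - 75 = -68$)
$p{\left(R \right)} = - 68 R$ ($p{\left(R \right)} = R \left(-68\right) = - 68 R$)
$\frac{\left(\frac{12448}{-3734} - \frac{10452}{-23294}\right) + 41497}{p{\left(163 \right)} - 38599} = \frac{\left(\frac{12448}{-3734} - \frac{10452}{-23294}\right) + 41497}{\left(-68\right) 163 - 38599} = \frac{\left(12448 \left(- \frac{1}{3734}\right) - - \frac{5226}{11647}\right) + 41497}{-11084 - 38599} = \frac{\left(- \frac{6224}{1867} + \frac{5226}{11647}\right) + 41497}{-49683} = \left(- \frac{62733986}{21744949} + 41497\right) \left(- \frac{1}{49683}\right) = \frac{902287414667}{21744949} \left(- \frac{1}{49683}\right) = - \frac{902287414667}{1080354301167}$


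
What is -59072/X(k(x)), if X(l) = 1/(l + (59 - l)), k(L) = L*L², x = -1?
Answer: -3485248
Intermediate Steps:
k(L) = L³
X(l) = 1/59
-59072/X(k(x)) = -59072/1/59 = -59072*59 = -3485248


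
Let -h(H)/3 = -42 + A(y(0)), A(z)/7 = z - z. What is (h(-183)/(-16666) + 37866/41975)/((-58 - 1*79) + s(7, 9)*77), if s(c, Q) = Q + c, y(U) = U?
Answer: 104297651/127668851375 ≈ 0.00081694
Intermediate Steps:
A(z) = 0 (A(z) = 7*(z - z) = 7*0 = 0)
h(H) = 126 (h(H) = -3*(-42 + 0) = -3*(-42) = 126)
(h(-183)/(-16666) + 37866/41975)/((-58 - 1*79) + s(7, 9)*77) = (126/(-16666) + 37866/41975)/((-58 - 1*79) + (9 + 7)*77) = (126*(-1/16666) + 37866*(1/41975))/((-58 - 79) + 16*77) = (-63/8333 + 37866/41975)/(-137 + 1232) = (312892953/349777675)/1095 = (312892953/349777675)*(1/1095) = 104297651/127668851375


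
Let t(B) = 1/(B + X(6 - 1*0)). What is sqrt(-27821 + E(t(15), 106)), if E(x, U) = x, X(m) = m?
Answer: 4*I*sqrt(766815)/21 ≈ 166.8*I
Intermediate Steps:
t(B) = 1/(6 + B) (t(B) = 1/(B + (6 - 1*0)) = 1/(B + (6 + 0)) = 1/(B + 6) = 1/(6 + B))
sqrt(-27821 + E(t(15), 106)) = sqrt(-27821 + 1/(6 + 15)) = sqrt(-27821 + 1/21) = sqrt(-584240/21) = 4*I*sqrt(766815)/21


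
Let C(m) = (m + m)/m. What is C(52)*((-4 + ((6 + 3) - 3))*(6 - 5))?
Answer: 4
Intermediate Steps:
C(m) = 2 (C(m) = (2*m)/m = 2)
C(52)*((-4 + ((6 + 3) - 3))*(6 - 5)) = 2*((-4 + ((6 + 3) - 3))*(6 - 5)) = 2*((-4 + (9 - 3))*1) = 2*((-4 + 6)*1) = 2*(2*1) = 2*2 = 4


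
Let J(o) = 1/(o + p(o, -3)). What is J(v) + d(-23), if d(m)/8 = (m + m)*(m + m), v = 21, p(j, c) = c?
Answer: 304705/18 ≈ 16928.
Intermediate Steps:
d(m) = 32*m**2 (d(m) = 8*((m + m)*(m + m)) = 8*((2*m)*(2*m)) = 8*(4*m**2) = 32*m**2)
J(o) = 1/(-3 + o) (J(o) = 1/(o - 3) = 1/(-3 + o))
J(v) + d(-23) = 1/(-3 + 21) + 32*(-23)**2 = 1/18 + 32*529 = 1/18 + 16928 = 304705/18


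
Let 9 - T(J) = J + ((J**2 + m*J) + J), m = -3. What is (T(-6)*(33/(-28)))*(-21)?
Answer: -3267/4 ≈ -816.75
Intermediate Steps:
T(J) = 9 + J - J**2 (T(J) = 9 - (J + ((J**2 - 3*J) + J)) = 9 - (J + (J**2 - 2*J)) = 9 - (J**2 - J) = 9 + (J - J**2) = 9 + J - J**2)
(T(-6)*(33/(-28)))*(-21) = ((9 - 6 - 1*(-6)**2)*(33/(-28)))*(-21) = ((9 - 6 - 1*36)*(33*(-1/28)))*(-21) = ((9 - 6 - 36)*(-33/28))*(-21) = -33*(-33/28)*(-21) = (1089/28)*(-21) = -3267/4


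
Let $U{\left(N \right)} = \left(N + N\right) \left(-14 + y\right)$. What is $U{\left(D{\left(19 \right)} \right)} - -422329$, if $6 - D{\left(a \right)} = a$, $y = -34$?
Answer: $423577$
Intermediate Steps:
$D{\left(a \right)} = 6 - a$
$U{\left(N \right)} = - 96 N$ ($U{\left(N \right)} = \left(N + N\right) \left(-14 - 34\right) = 2 N \left(-48\right) = - 96 N$)
$U{\left(D{\left(19 \right)} \right)} - -422329 = - 96 \left(6 - 19\right) - -422329 = - 96 \left(6 - 19\right) + 422329 = \left(-96\right) \left(-13\right) + 422329 = 1248 + 422329 = 423577$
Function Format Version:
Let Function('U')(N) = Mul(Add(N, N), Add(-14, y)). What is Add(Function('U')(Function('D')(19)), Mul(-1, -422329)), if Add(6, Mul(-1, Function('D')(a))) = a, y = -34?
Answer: 423577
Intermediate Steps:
Function('D')(a) = Add(6, Mul(-1, a))
Function('U')(N) = Mul(-96, N) (Function('U')(N) = Mul(Add(N, N), Add(-14, -34)) = Mul(Mul(2, N), -48) = Mul(-96, N))
Add(Function('U')(Function('D')(19)), Mul(-1, -422329)) = Add(Mul(-96, Add(6, Mul(-1, 19))), Mul(-1, -422329)) = Add(Mul(-96, Add(6, -19)), 422329) = Add(Mul(-96, -13), 422329) = Add(1248, 422329) = 423577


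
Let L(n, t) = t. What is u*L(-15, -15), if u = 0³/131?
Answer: 0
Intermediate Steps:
u = 0 (u = 0*(1/131) = 0)
u*L(-15, -15) = 0*(-15) = 0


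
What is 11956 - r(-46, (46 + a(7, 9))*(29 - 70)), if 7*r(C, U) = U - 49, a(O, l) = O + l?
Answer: 86283/7 ≈ 12326.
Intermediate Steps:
r(C, U) = -7 + U/7 (r(C, U) = (U - 49)/7 = (-49 + U)/7 = -7 + U/7)
11956 - r(-46, (46 + a(7, 9))*(29 - 70)) = 11956 - (-7 + ((46 + (7 + 9))*(29 - 70))/7) = 11956 - (-7 + ((46 + 16)*(-41))/7) = 11956 - (-7 + (62*(-41))/7) = 11956 - (-7 + (⅐)*(-2542)) = 11956 - (-7 - 2542/7) = 11956 - 1*(-2591/7) = 11956 + 2591/7 = 86283/7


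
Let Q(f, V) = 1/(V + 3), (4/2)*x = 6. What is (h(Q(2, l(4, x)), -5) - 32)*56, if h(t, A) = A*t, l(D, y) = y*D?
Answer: -5432/3 ≈ -1810.7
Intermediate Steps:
x = 3 (x = (½)*6 = 3)
l(D, y) = D*y
Q(f, V) = 1/(3 + V)
(h(Q(2, l(4, x)), -5) - 32)*56 = (-5/(3 + 4*3) - 32)*56 = (-5/(3 + 12) - 32)*56 = (-5/15 - 32)*56 = (-5*1/15 - 32)*56 = (-⅓ - 32)*56 = -97/3*56 = -5432/3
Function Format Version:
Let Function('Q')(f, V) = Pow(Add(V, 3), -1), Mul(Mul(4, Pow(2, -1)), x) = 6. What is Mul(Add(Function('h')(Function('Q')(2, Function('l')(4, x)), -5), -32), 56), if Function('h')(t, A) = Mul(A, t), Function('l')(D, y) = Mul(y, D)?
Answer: Rational(-5432, 3) ≈ -1810.7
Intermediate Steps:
x = 3 (x = Mul(Rational(1, 2), 6) = 3)
Function('l')(D, y) = Mul(D, y)
Function('Q')(f, V) = Pow(Add(3, V), -1)
Mul(Add(Function('h')(Function('Q')(2, Function('l')(4, x)), -5), -32), 56) = Mul(Add(Mul(-5, Pow(Add(3, Mul(4, 3)), -1)), -32), 56) = Mul(Add(Mul(-5, Pow(Add(3, 12), -1)), -32), 56) = Mul(Add(Mul(-5, Pow(15, -1)), -32), 56) = Mul(Add(Mul(-5, Rational(1, 15)), -32), 56) = Mul(Add(Rational(-1, 3), -32), 56) = Mul(Rational(-97, 3), 56) = Rational(-5432, 3)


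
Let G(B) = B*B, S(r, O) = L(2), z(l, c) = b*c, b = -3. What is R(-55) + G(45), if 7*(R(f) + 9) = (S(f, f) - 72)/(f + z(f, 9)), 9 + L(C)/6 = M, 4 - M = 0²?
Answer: 578643/287 ≈ 2016.2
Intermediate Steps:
M = 4 (M = 4 - 1*0² = 4 - 1*0 = 4 + 0 = 4)
L(C) = -30 (L(C) = -54 + 6*4 = -54 + 24 = -30)
z(l, c) = -3*c
S(r, O) = -30
R(f) = -9 - 102/(7*(-27 + f)) (R(f) = -9 + ((-30 - 72)/(f - 3*9))/7 = -9 + (-102/(f - 27))/7 = -9 + (-102/(-27 + f))/7 = -9 - 102/(7*(-27 + f)))
G(B) = B²
R(-55) + G(45) = 3*(533 - 21*(-55))/(7*(-27 - 55)) + 45² = (3/7)*(533 + 1155)/(-82) + 2025 = (3/7)*(-1/82)*1688 + 2025 = -2532/287 + 2025 = 578643/287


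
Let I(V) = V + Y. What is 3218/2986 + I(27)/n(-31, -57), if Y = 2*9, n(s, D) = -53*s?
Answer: 2710772/2452999 ≈ 1.1051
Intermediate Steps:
Y = 18
I(V) = 18 + V (I(V) = V + 18 = 18 + V)
3218/2986 + I(27)/n(-31, -57) = 3218/2986 + (18 + 27)/((-53*(-31))) = 3218*(1/2986) + 45/1643 = 1609/1493 + 45*(1/1643) = 1609/1493 + 45/1643 = 2710772/2452999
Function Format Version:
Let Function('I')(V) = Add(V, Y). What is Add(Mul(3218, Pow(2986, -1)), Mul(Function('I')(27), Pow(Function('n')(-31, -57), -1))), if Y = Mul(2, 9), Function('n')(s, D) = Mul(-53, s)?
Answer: Rational(2710772, 2452999) ≈ 1.1051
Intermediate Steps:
Y = 18
Function('I')(V) = Add(18, V) (Function('I')(V) = Add(V, 18) = Add(18, V))
Add(Mul(3218, Pow(2986, -1)), Mul(Function('I')(27), Pow(Function('n')(-31, -57), -1))) = Add(Mul(3218, Pow(2986, -1)), Mul(Add(18, 27), Pow(Mul(-53, -31), -1))) = Add(Mul(3218, Rational(1, 2986)), Mul(45, Pow(1643, -1))) = Add(Rational(1609, 1493), Mul(45, Rational(1, 1643))) = Add(Rational(1609, 1493), Rational(45, 1643)) = Rational(2710772, 2452999)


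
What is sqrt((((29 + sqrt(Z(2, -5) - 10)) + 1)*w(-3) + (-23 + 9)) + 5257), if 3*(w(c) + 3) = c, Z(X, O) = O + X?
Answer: sqrt(5123 - 4*I*sqrt(13)) ≈ 71.575 - 0.101*I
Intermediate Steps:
w(c) = -3 + c/3
sqrt((((29 + sqrt(Z(2, -5) - 10)) + 1)*w(-3) + (-23 + 9)) + 5257) = sqrt((((29 + sqrt((-5 + 2) - 10)) + 1)*(-3 + (1/3)*(-3)) + (-23 + 9)) + 5257) = sqrt((((29 + sqrt(-3 - 10)) + 1)*(-3 - 1) - 14) + 5257) = sqrt((((29 + sqrt(-13)) + 1)*(-4) - 14) + 5257) = sqrt((((29 + I*sqrt(13)) + 1)*(-4) - 14) + 5257) = sqrt(((30 + I*sqrt(13))*(-4) - 14) + 5257) = sqrt(((-120 - 4*I*sqrt(13)) - 14) + 5257) = sqrt((-134 - 4*I*sqrt(13)) + 5257) = sqrt(5123 - 4*I*sqrt(13))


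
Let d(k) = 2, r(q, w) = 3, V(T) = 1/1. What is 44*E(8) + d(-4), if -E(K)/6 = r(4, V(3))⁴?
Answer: -21382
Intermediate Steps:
V(T) = 1
E(K) = -486 (E(K) = -6*3⁴ = -6*81 = -486)
44*E(8) + d(-4) = 44*(-486) + 2 = -21384 + 2 = -21382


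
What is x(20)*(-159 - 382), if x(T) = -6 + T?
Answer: -7574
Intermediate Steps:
x(20)*(-159 - 382) = (-6 + 20)*(-159 - 382) = 14*(-541) = -7574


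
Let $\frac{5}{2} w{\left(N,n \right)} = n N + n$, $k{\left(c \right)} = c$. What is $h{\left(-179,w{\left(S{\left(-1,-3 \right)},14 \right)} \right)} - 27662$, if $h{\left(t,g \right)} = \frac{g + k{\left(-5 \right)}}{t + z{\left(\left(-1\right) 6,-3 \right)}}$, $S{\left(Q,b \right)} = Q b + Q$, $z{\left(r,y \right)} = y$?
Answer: $- \frac{25172479}{910} \approx -27662.0$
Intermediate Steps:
$S{\left(Q,b \right)} = Q + Q b$
$w{\left(N,n \right)} = \frac{2 n}{5} + \frac{2 N n}{5}$ ($w{\left(N,n \right)} = \frac{2 \left(n N + n\right)}{5} = \frac{2 \left(N n + n\right)}{5} = \frac{2 \left(n + N n\right)}{5} = \frac{2 n}{5} + \frac{2 N n}{5}$)
$h{\left(t,g \right)} = \frac{-5 + g}{-3 + t}$ ($h{\left(t,g \right)} = \frac{g - 5}{t - 3} = \frac{-5 + g}{-3 + t}$)
$h{\left(-179,w{\left(S{\left(-1,-3 \right)},14 \right)} \right)} - 27662 = \frac{-5 + \frac{2}{5} \cdot 14 \left(1 - \left(1 - 3\right)\right)}{-3 - 179} - 27662 = \frac{-5 + \frac{2}{5} \cdot 14 \left(1 - -2\right)}{-182} - 27662 = - \frac{-5 + \frac{2}{5} \cdot 14 \left(1 + 2\right)}{182} - 27662 = - \frac{-5 + \frac{2}{5} \cdot 14 \cdot 3}{182} - 27662 = - \frac{-5 + \frac{84}{5}}{182} - 27662 = \left(- \frac{1}{182}\right) \frac{59}{5} - 27662 = - \frac{59}{910} - 27662 = - \frac{25172479}{910}$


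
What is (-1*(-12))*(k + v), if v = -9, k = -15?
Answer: -288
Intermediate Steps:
(-1*(-12))*(k + v) = (-1*(-12))*(-15 - 9) = 12*(-24) = -288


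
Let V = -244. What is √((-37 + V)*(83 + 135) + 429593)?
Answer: √368335 ≈ 606.91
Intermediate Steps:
√((-37 + V)*(83 + 135) + 429593) = √((-37 - 244)*(83 + 135) + 429593) = √(-281*218 + 429593) = √(-61258 + 429593) = √368335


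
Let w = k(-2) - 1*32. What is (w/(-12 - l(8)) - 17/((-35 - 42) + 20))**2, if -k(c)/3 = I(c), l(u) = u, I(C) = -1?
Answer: 3972049/1299600 ≈ 3.0564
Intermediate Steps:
k(c) = 3 (k(c) = -3*(-1) = 3)
w = -29 (w = 3 - 1*32 = 3 - 32 = -29)
(w/(-12 - l(8)) - 17/((-35 - 42) + 20))**2 = (-29/(-12 - 1*8) - 17/((-35 - 42) + 20))**2 = (-29/(-12 - 8) - 17/(-77 + 20))**2 = (-29/(-20) - 17/(-57))**2 = (-29*(-1/20) - 17*(-1/57))**2 = (29/20 + 17/57)**2 = (1993/1140)**2 = 3972049/1299600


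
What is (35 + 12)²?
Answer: 2209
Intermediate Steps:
(35 + 12)² = 47² = 2209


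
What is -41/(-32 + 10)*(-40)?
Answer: -820/11 ≈ -74.545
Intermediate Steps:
-41/(-32 + 10)*(-40) = -41/(-22)*(-40) = -41*(-1/22)*(-40) = (41/22)*(-40) = -820/11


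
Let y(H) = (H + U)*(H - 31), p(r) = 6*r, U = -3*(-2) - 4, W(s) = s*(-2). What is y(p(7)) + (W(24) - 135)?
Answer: 301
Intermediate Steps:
W(s) = -2*s
U = 2 (U = 6 - 4 = 2)
y(H) = (-31 + H)*(2 + H) (y(H) = (H + 2)*(H - 31) = (2 + H)*(-31 + H) = (-31 + H)*(2 + H))
y(p(7)) + (W(24) - 135) = (-62 + (6*7)**2 - 174*7) + (-2*24 - 135) = (-62 + 42**2 - 29*42) + (-48 - 135) = (-62 + 1764 - 1218) - 183 = 484 - 183 = 301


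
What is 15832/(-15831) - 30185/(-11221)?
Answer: 300207863/177639651 ≈ 1.6900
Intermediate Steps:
15832/(-15831) - 30185/(-11221) = 15832*(-1/15831) - 30185*(-1/11221) = -15832/15831 + 30185/11221 = 300207863/177639651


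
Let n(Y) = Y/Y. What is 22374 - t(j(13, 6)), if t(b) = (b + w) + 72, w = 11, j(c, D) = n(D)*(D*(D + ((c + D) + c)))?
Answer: 22063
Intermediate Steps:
n(Y) = 1
j(c, D) = D*(2*D + 2*c) (j(c, D) = 1*(D*(D + ((c + D) + c))) = 1*(D*(D + ((D + c) + c))) = 1*(D*(D + (D + 2*c))) = 1*(D*(2*D + 2*c)) = D*(2*D + 2*c))
t(b) = 83 + b (t(b) = (b + 11) + 72 = (11 + b) + 72 = 83 + b)
22374 - t(j(13, 6)) = 22374 - (83 + 2*6*(6 + 13)) = 22374 - (83 + 2*6*19) = 22374 - (83 + 228) = 22374 - 1*311 = 22374 - 311 = 22063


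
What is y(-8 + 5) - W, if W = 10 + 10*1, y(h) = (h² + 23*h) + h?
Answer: -83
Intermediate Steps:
y(h) = h² + 24*h
W = 20 (W = 10 + 10 = 20)
y(-8 + 5) - W = (-8 + 5)*(24 + (-8 + 5)) - 1*20 = -3*(24 - 3) - 20 = -3*21 - 20 = -63 - 20 = -83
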